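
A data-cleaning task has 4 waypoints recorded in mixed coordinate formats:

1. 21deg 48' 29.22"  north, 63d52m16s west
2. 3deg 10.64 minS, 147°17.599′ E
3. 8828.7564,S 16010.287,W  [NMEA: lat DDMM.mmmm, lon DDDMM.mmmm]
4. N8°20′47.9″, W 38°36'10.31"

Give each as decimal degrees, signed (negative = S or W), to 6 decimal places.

Point 1:
  Lat: 21° + 48/60 + 29.22/3600 = 21 + 0.800000 + 0.008117 = 21.8081167
  N → positive
  λ: 63 + 52/60 + 16/3600 = 63.8711111
  W → negative
Point 2:
  Lat: 10.64′ = 0.177333°; total 3.1773333
  S ⇒ negate
  λ: 147 + 17.599/60 = 147.2933167
  E → positive
Point 3:
  Latitude: degrees = first 2 digits = 88, minutes = 28.7564; 88 + 28.7564/60 = 88.4792733
  S ⇒ negate
  Longitude: degrees = first 3 digits = 160, minutes = 10.287; 160 + 10.287/60 = 160.1714500
  W → negative
Point 4:
  Lat: 20′ + 47.9″ = 20.79833′; 8 + 20.79833/60 = 8.3466389
  N → positive
  Lon: 36′ + 10.31″ = 36.17183′; 38 + 36.17183/60 = 38.6028639
  W → negative

1. 21.808117, -63.871111
2. -3.177333, 147.293317
3. -88.479273, -160.171450
4. 8.346639, -38.602864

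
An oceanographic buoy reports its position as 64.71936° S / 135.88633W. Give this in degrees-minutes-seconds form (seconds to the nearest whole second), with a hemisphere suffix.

Lat: 0.719360° → 43.16160′; 0.16160 × 60 = 9.70″
Longitude: whole degrees 135; 53.17980′ → 53′ and 10.79″

64°43′10″ S, 135°53′11″ W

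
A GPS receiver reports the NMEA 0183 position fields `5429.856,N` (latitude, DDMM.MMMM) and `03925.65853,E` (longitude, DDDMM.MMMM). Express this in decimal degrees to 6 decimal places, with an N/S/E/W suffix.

54.497600° N, 39.427642° E

Latitude: split at 2 digits → 54° and 29.856′; 54 + 29.856/60 = 54.4976000
Longitude: degrees = first 3 digits = 39, minutes = 25.65853; 39 + 25.65853/60 = 39.4276422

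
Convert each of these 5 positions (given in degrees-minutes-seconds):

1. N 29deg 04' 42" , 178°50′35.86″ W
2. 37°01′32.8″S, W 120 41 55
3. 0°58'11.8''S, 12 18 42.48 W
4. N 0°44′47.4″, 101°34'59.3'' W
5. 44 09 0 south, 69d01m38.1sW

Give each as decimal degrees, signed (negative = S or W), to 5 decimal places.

Point 1:
  Lat: 29 + 4/60 + 42/3600 = 29.078333
  N ⇒ keep positive
  λ: 50′ + 35.86″ = 50.59767′; 178 + 50.59767/60 = 178.843294
  W ⇒ negate
Point 2:
  φ: 37° + 1/60 + 32.8/3600 = 37 + 0.016667 + 0.009111 = 37.025778
  S → negative
  λ: 120° + 41/60 + 55/3600 = 120 + 0.683333 + 0.015278 = 120.698611
  W ⇒ negate
Point 3:
  φ: 0 + 58/60 + 11.8/3600 = 0.969944
  S ⇒ negate
  λ: 12° + 18/60 + 42.48/3600 = 12 + 0.300000 + 0.011800 = 12.311800
  hemisphere W, so the sign is −
Point 4:
  Lat: 0° + 44/60 + 47.4/3600 = 0 + 0.733333 + 0.013167 = 0.746500
  N → positive
  Lon: 101° + 34/60 + 59.3/3600 = 101 + 0.566667 + 0.016472 = 101.583139
  W ⇒ negate
Point 5:
  φ: 9′ + 0″ = 9.00000′; 44 + 9.00000/60 = 44.150000
  S ⇒ negate
  Lon: 1′ + 38.1″ = 1.63500′; 69 + 1.63500/60 = 69.027250
  W → negative

1. 29.07833, -178.84329
2. -37.02578, -120.69861
3. -0.96994, -12.31180
4. 0.74650, -101.58314
5. -44.15000, -69.02725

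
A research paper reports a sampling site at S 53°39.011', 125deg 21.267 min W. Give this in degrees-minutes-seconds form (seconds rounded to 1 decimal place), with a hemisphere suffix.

Latitude: 39.01100′ → 39′ and 0.01100 × 60 = 0.660″
Longitude: 21.26700′ → 21′ and 0.26700 × 60 = 16.020″

53°39′0.7″ S, 125°21′16.0″ W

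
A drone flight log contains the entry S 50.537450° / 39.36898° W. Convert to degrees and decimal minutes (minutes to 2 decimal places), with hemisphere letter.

50° 32.25′ S, 39° 22.14′ W

φ: fractional part 0.537450 → 32.2470 minutes
λ: fractional part 0.368980 → 22.1388 minutes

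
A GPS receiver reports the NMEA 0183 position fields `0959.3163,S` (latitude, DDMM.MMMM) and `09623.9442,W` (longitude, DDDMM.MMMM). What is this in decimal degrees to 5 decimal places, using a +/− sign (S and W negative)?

-9.98861, -96.39907

Lat: degrees = first 2 digits = 9, minutes = 59.3163; 9 + 59.3163/60 = 9.988605
S ⇒ negate
Lon: degrees = first 3 digits = 96, minutes = 23.9442; 96 + 23.9442/60 = 96.399070
W → negative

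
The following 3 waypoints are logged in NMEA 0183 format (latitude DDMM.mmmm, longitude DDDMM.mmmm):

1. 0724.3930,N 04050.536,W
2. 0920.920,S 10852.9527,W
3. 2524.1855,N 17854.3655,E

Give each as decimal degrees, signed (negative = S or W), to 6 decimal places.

1. 7.406550, -40.842267
2. -9.348667, -108.882545
3. 25.403092, 178.906092

Point 1:
  Lat: degrees = first 2 digits = 7, minutes = 24.393; 7 + 24.393/60 = 7.4065500
  N → positive
  Longitude: degrees = first 3 digits = 40, minutes = 50.536; 40 + 50.536/60 = 40.8422667
  W ⇒ negate
Point 2:
  Lat: split at 2 digits → 09° and 20.92′; 9 + 20.92/60 = 9.3486667
  S → negative
  Lon: degrees = first 3 digits = 108, minutes = 52.9527; 108 + 52.9527/60 = 108.8825450
  W ⇒ negate
Point 3:
  Lat: split at 2 digits → 25° and 24.1855′; 25 + 24.1855/60 = 25.4030917
  N ⇒ keep positive
  λ: split at 3 digits → 178° and 54.3655′; 178 + 54.3655/60 = 178.9060917
  E → positive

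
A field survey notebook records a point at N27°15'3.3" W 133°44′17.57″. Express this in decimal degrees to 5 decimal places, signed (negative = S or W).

Lat: 27° + 15/60 + 3.3/3600 = 27 + 0.250000 + 0.000917 = 27.250917
N ⇒ keep positive
Longitude: 44′ + 17.57″ = 44.29283′; 133 + 44.29283/60 = 133.738214
hemisphere W, so the sign is −

27.25092, -133.73821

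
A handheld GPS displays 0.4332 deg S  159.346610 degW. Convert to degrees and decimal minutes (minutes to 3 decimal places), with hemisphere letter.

φ: 0° + 0.433200 × 60 = 0° 25.99200′
Lon: 159° + 0.346610 × 60 = 159° 20.79660′

0° 25.992′ S, 159° 20.797′ W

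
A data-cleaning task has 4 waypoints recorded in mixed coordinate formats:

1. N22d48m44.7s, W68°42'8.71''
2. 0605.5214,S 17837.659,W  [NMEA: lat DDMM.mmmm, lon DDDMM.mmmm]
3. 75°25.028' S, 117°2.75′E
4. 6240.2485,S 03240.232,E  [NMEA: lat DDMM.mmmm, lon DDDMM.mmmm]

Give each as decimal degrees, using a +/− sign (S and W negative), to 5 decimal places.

Point 1:
  Latitude: 22 + 48/60 + 44.7/3600 = 22.812417
  N → positive
  Longitude: 68 + 42/60 + 8.71/3600 = 68.702419
  hemisphere W, so the sign is −
Point 2:
  φ: degrees = first 2 digits = 6, minutes = 5.5214; 6 + 5.5214/60 = 6.092023
  S → negative
  λ: degrees = first 3 digits = 178, minutes = 37.659; 178 + 37.659/60 = 178.627650
  W → negative
Point 3:
  Latitude: 25.028′ = 0.417133°; total 75.417133
  S ⇒ negate
  λ: 117 + 2.75/60 = 117.045833
  E ⇒ keep positive
Point 4:
  Latitude: split at 2 digits → 62° and 40.2485′; 62 + 40.2485/60 = 62.670808
  S ⇒ negate
  Longitude: split at 3 digits → 032° and 40.232′; 32 + 40.232/60 = 32.670533
  E → positive

1. 22.81242, -68.70242
2. -6.09202, -178.62765
3. -75.41713, 117.04583
4. -62.67081, 32.67053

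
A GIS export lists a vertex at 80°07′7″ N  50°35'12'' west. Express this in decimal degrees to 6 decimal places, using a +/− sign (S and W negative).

80.118611, -50.586667

Lat: 80° + 7/60 + 7/3600 = 80 + 0.116667 + 0.001944 = 80.1186111
N → positive
λ: 35′ + 12″ = 35.20000′; 50 + 35.20000/60 = 50.5866667
hemisphere W, so the sign is −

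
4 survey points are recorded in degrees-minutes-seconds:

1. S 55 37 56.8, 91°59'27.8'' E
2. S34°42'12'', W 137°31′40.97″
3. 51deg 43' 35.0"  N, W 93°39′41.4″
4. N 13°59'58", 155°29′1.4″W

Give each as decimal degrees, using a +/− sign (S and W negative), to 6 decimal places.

Point 1:
  φ: 55° + 37/60 + 56.8/3600 = 55 + 0.616667 + 0.015778 = 55.6324444
  hemisphere S, so the sign is −
  λ: 91 + 59/60 + 27.8/3600 = 91.9910556
  E → positive
Point 2:
  Lat: 42′ + 12″ = 42.20000′; 34 + 42.20000/60 = 34.7033333
  hemisphere S, so the sign is −
  Longitude: 137 + 31/60 + 40.97/3600 = 137.5280472
  W → negative
Point 3:
  Latitude: 43′ + 35″ = 43.58333′; 51 + 43.58333/60 = 51.7263889
  N ⇒ keep positive
  λ: 93 + 39/60 + 41.4/3600 = 93.6615000
  hemisphere W, so the sign is −
Point 4:
  Latitude: 59′ + 58″ = 59.96667′; 13 + 59.96667/60 = 13.9994444
  N ⇒ keep positive
  λ: 29′ + 1.4″ = 29.02333′; 155 + 29.02333/60 = 155.4837222
  W ⇒ negate

1. -55.632444, 91.991056
2. -34.703333, -137.528047
3. 51.726389, -93.661500
4. 13.999444, -155.483722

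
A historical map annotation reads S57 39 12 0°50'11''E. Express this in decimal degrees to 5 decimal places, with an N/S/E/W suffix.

57.65333° S, 0.83639° E

Lat: 57° + 39/60 + 12/3600 = 57 + 0.650000 + 0.003333 = 57.653333
λ: 50′ + 11″ = 50.18333′; 0 + 50.18333/60 = 0.836389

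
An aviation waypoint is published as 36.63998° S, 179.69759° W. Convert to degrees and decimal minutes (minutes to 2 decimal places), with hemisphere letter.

36° 38.40′ S, 179° 41.86′ W

Lat: fractional part 0.639980 → 38.3988 minutes
Longitude: 179° + 0.697590 × 60 = 179° 41.8554′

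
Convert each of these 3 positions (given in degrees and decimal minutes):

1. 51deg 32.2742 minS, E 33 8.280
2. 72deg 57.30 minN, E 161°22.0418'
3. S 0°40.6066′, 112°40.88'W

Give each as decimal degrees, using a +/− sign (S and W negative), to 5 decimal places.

Point 1:
  Latitude: 51 + 32.2742/60 = 51.537903
  hemisphere S, so the sign is −
  λ: 33 + 8.28/60 = 33.138000
  E → positive
Point 2:
  Latitude: 57.3′ = 0.955000°; total 72.955000
  N → positive
  λ: 22.0418′ = 0.367363°; total 161.367363
  E ⇒ keep positive
Point 3:
  φ: 0 + 40.6066/60 = 0.676777
  hemisphere S, so the sign is −
  λ: 40.88′ = 0.681333°; total 112.681333
  W ⇒ negate

1. -51.53790, 33.13800
2. 72.95500, 161.36736
3. -0.67678, -112.68133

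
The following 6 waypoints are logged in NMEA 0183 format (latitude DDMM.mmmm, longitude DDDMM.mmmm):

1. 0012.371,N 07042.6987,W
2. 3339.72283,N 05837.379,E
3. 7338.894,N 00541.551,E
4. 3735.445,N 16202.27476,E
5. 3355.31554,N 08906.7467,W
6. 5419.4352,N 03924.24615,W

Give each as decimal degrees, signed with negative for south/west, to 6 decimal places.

Point 1:
  Lat: degrees = first 2 digits = 0, minutes = 12.371; 0 + 12.371/60 = 0.2061833
  N ⇒ keep positive
  Longitude: degrees = first 3 digits = 70, minutes = 42.6987; 70 + 42.6987/60 = 70.7116450
  hemisphere W, so the sign is −
Point 2:
  Lat: split at 2 digits → 33° and 39.72283′; 33 + 39.72283/60 = 33.6620472
  N ⇒ keep positive
  λ: degrees = first 3 digits = 58, minutes = 37.379; 58 + 37.379/60 = 58.6229833
  E ⇒ keep positive
Point 3:
  Latitude: split at 2 digits → 73° and 38.894′; 73 + 38.894/60 = 73.6482333
  N → positive
  Longitude: degrees = first 3 digits = 5, minutes = 41.551; 5 + 41.551/60 = 5.6925167
  E → positive
Point 4:
  Latitude: degrees = first 2 digits = 37, minutes = 35.445; 37 + 35.445/60 = 37.5907500
  N → positive
  Lon: split at 3 digits → 162° and 2.27476′; 162 + 2.27476/60 = 162.0379127
  E ⇒ keep positive
Point 5:
  Lat: split at 2 digits → 33° and 55.31554′; 33 + 55.31554/60 = 33.9219257
  N → positive
  Longitude: split at 3 digits → 089° and 6.7467′; 89 + 6.7467/60 = 89.1124450
  hemisphere W, so the sign is −
Point 6:
  Lat: split at 2 digits → 54° and 19.4352′; 54 + 19.4352/60 = 54.3239200
  N → positive
  Longitude: degrees = first 3 digits = 39, minutes = 24.24615; 39 + 24.24615/60 = 39.4041025
  W ⇒ negate

1. 0.206183, -70.711645
2. 33.662047, 58.622983
3. 73.648233, 5.692517
4. 37.590750, 162.037913
5. 33.921926, -89.112445
6. 54.323920, -39.404103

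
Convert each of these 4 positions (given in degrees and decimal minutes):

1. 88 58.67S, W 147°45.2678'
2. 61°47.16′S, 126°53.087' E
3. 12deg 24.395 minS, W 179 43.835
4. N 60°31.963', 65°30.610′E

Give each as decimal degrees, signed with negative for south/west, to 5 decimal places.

1. -88.97783, -147.75446
2. -61.78600, 126.88478
3. -12.40658, -179.73058
4. 60.53272, 65.51017

Point 1:
  φ: 58.67′ = 0.977833°; total 88.977833
  hemisphere S, so the sign is −
  λ: 147 + 45.2678/60 = 147.754463
  W → negative
Point 2:
  Lat: 47.16′ = 0.786000°; total 61.786000
  S ⇒ negate
  Lon: 126 + 53.087/60 = 126.884783
  E ⇒ keep positive
Point 3:
  φ: 12 + 24.395/60 = 12.406583
  S ⇒ negate
  λ: 43.835′ = 0.730583°; total 179.730583
  hemisphere W, so the sign is −
Point 4:
  Latitude: 31.963′ = 0.532717°; total 60.532717
  N ⇒ keep positive
  λ: 65 + 30.61/60 = 65.510167
  E ⇒ keep positive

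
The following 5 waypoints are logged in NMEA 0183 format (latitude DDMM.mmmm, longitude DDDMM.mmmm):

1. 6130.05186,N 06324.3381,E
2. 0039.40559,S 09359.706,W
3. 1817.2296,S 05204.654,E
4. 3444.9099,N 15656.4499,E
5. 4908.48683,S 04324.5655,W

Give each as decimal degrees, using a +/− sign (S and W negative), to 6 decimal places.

1. 61.500864, 63.405635
2. -0.656760, -93.995100
3. -18.287160, 52.077567
4. 34.748498, 156.940832
5. -49.141447, -43.409425

Point 1:
  φ: degrees = first 2 digits = 61, minutes = 30.05186; 61 + 30.05186/60 = 61.5008643
  N ⇒ keep positive
  Longitude: degrees = first 3 digits = 63, minutes = 24.3381; 63 + 24.3381/60 = 63.4056350
  E → positive
Point 2:
  Latitude: degrees = first 2 digits = 0, minutes = 39.40559; 0 + 39.40559/60 = 0.6567598
  hemisphere S, so the sign is −
  λ: degrees = first 3 digits = 93, minutes = 59.706; 93 + 59.706/60 = 93.9951000
  hemisphere W, so the sign is −
Point 3:
  φ: degrees = first 2 digits = 18, minutes = 17.2296; 18 + 17.2296/60 = 18.2871600
  hemisphere S, so the sign is −
  Longitude: split at 3 digits → 052° and 4.654′; 52 + 4.654/60 = 52.0775667
  E → positive
Point 4:
  Lat: degrees = first 2 digits = 34, minutes = 44.9099; 34 + 44.9099/60 = 34.7484983
  N → positive
  λ: degrees = first 3 digits = 156, minutes = 56.4499; 156 + 56.4499/60 = 156.9408317
  E ⇒ keep positive
Point 5:
  Lat: split at 2 digits → 49° and 8.48683′; 49 + 8.48683/60 = 49.1414472
  hemisphere S, so the sign is −
  Lon: degrees = first 3 digits = 43, minutes = 24.5655; 43 + 24.5655/60 = 43.4094250
  W → negative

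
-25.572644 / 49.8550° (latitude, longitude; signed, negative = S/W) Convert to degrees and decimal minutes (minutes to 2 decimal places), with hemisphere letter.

25° 34.36′ S, 49° 51.30′ E

Latitude is negative → S; |value| = 25.572644
Latitude: fractional part 0.572644 → 34.3586 minutes
Lon: minutes = (49.855000 − 49) × 60 = 51.3000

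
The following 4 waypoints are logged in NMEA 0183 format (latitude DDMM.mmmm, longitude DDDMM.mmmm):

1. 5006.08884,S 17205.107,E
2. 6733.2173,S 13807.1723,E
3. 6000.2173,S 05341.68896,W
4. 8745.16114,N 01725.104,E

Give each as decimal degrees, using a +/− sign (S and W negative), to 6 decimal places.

1. -50.101481, 172.085117
2. -67.553622, 138.119538
3. -60.003622, -53.694816
4. 87.752686, 17.418400

Point 1:
  Lat: split at 2 digits → 50° and 6.08884′; 50 + 6.08884/60 = 50.1014807
  S → negative
  Longitude: split at 3 digits → 172° and 5.107′; 172 + 5.107/60 = 172.0851167
  E → positive
Point 2:
  Latitude: split at 2 digits → 67° and 33.2173′; 67 + 33.2173/60 = 67.5536217
  hemisphere S, so the sign is −
  Lon: split at 3 digits → 138° and 7.1723′; 138 + 7.1723/60 = 138.1195383
  E → positive
Point 3:
  φ: degrees = first 2 digits = 60, minutes = 0.2173; 60 + 0.2173/60 = 60.0036217
  hemisphere S, so the sign is −
  Lon: split at 3 digits → 053° and 41.68896′; 53 + 41.68896/60 = 53.6948160
  hemisphere W, so the sign is −
Point 4:
  Latitude: degrees = first 2 digits = 87, minutes = 45.16114; 87 + 45.16114/60 = 87.7526857
  N ⇒ keep positive
  Lon: degrees = first 3 digits = 17, minutes = 25.104; 17 + 25.104/60 = 17.4184000
  E → positive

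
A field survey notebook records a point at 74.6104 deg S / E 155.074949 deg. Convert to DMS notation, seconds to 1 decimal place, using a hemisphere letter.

Lat: whole degrees 74; 36.62400′ → 36′ and 37.440″
Lon: whole degrees 155; 4.49694′ → 4′ and 29.816″

74°36′37.4″ S, 155°04′29.8″ E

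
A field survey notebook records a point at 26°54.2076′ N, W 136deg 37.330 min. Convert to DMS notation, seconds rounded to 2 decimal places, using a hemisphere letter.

26°54′12.46″ N, 136°37′19.80″ W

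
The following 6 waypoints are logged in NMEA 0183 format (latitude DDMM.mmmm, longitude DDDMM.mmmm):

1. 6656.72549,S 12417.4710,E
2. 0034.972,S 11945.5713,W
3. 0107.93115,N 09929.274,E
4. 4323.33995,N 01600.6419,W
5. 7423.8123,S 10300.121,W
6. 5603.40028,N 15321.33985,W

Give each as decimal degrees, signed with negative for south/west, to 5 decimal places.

1. -66.94542, 124.29118
2. -0.58287, -119.75952
3. 1.13219, 99.48790
4. 43.38900, -16.01070
5. -74.39687, -103.00202
6. 56.05667, -153.35566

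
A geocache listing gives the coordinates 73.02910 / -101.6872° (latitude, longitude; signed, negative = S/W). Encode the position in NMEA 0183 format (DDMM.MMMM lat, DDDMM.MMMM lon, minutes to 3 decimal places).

Lat: 73° + 0.029100 × 60 = 73° 1.74600′
Longitude is negative → W; |value| = 101.687200
Longitude: 101° + 0.687200 × 60 = 101° 41.23200′

7301.746,N / 10141.232,W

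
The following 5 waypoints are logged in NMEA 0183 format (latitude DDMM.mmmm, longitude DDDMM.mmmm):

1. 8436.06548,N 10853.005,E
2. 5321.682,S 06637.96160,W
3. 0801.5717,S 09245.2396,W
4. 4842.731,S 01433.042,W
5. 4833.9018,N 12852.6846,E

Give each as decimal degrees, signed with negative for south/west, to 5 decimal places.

1. 84.60109, 108.88342
2. -53.36137, -66.63269
3. -8.02620, -92.75399
4. -48.71218, -14.55070
5. 48.56503, 128.87808

Point 1:
  φ: split at 2 digits → 84° and 36.06548′; 84 + 36.06548/60 = 84.601091
  N ⇒ keep positive
  Longitude: degrees = first 3 digits = 108, minutes = 53.005; 108 + 53.005/60 = 108.883417
  E → positive
Point 2:
  Lat: split at 2 digits → 53° and 21.682′; 53 + 21.682/60 = 53.361367
  hemisphere S, so the sign is −
  λ: degrees = first 3 digits = 66, minutes = 37.9616; 66 + 37.9616/60 = 66.632693
  hemisphere W, so the sign is −
Point 3:
  φ: split at 2 digits → 08° and 1.5717′; 8 + 1.5717/60 = 8.026195
  S ⇒ negate
  λ: split at 3 digits → 092° and 45.2396′; 92 + 45.2396/60 = 92.753993
  W → negative
Point 4:
  Lat: degrees = first 2 digits = 48, minutes = 42.731; 48 + 42.731/60 = 48.712183
  S → negative
  λ: split at 3 digits → 014° and 33.042′; 14 + 33.042/60 = 14.550700
  W → negative
Point 5:
  Lat: split at 2 digits → 48° and 33.9018′; 48 + 33.9018/60 = 48.565030
  N ⇒ keep positive
  λ: degrees = first 3 digits = 128, minutes = 52.6846; 128 + 52.6846/60 = 128.878077
  E → positive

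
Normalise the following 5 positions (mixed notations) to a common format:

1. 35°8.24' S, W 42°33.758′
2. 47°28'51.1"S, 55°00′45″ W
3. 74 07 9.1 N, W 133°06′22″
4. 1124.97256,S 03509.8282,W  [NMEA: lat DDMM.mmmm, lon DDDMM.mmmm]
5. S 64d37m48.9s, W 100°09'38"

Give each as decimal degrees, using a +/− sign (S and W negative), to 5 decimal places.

1. -35.13733, -42.56263
2. -47.48086, -55.01250
3. 74.11919, -133.10611
4. -11.41621, -35.16380
5. -64.63025, -100.16056

Point 1:
  Lat: 8.24′ = 0.137333°; total 35.137333
  S → negative
  Lon: 33.758′ = 0.562633°; total 42.562633
  hemisphere W, so the sign is −
Point 2:
  Lat: 47° + 28/60 + 51.1/3600 = 47 + 0.466667 + 0.014194 = 47.480861
  hemisphere S, so the sign is −
  λ: 55 + 0/60 + 45/3600 = 55.012500
  W → negative
Point 3:
  Latitude: 7′ + 9.1″ = 7.15167′; 74 + 7.15167/60 = 74.119194
  N → positive
  λ: 6′ + 22″ = 6.36667′; 133 + 6.36667/60 = 133.106111
  hemisphere W, so the sign is −
Point 4:
  φ: degrees = first 2 digits = 11, minutes = 24.97256; 11 + 24.97256/60 = 11.416209
  S → negative
  λ: degrees = first 3 digits = 35, minutes = 9.8282; 35 + 9.8282/60 = 35.163803
  W → negative
Point 5:
  Lat: 37′ + 48.9″ = 37.81500′; 64 + 37.81500/60 = 64.630250
  S → negative
  λ: 100° + 9/60 + 38/3600 = 100 + 0.150000 + 0.010556 = 100.160556
  W → negative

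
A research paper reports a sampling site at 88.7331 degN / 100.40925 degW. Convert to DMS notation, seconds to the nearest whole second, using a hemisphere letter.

φ: whole degrees 88; 43.98600′ → 43′ and 59.16″
Longitude: 0.409250 × 60 = 24.55500′ → 24′, remainder × 60 = 33.30″

88°43′59″ N, 100°24′33″ W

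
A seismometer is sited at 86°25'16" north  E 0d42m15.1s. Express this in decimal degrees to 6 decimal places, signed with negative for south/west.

Latitude: 86° + 25/60 + 16/3600 = 86 + 0.416667 + 0.004444 = 86.4211111
N → positive
Longitude: 0° + 42/60 + 15.1/3600 = 0 + 0.700000 + 0.004194 = 0.7041944
E → positive

86.421111, 0.704194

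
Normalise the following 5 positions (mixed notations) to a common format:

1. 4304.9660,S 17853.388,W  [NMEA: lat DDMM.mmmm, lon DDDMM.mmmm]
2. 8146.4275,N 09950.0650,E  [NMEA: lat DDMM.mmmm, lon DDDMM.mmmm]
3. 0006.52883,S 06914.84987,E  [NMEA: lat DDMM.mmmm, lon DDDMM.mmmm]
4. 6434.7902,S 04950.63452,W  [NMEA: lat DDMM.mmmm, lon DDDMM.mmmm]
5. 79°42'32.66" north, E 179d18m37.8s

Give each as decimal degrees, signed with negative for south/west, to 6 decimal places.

1. -43.082767, -178.889800
2. 81.773792, 99.834417
3. -0.108814, 69.247498
4. -64.579837, -49.843909
5. 79.709072, 179.310500

Point 1:
  Lat: degrees = first 2 digits = 43, minutes = 4.966; 43 + 4.966/60 = 43.0827667
  S ⇒ negate
  λ: split at 3 digits → 178° and 53.388′; 178 + 53.388/60 = 178.8898000
  W → negative
Point 2:
  Lat: degrees = first 2 digits = 81, minutes = 46.4275; 81 + 46.4275/60 = 81.7737917
  N → positive
  Longitude: split at 3 digits → 099° and 50.065′; 99 + 50.065/60 = 99.8344167
  E ⇒ keep positive
Point 3:
  Latitude: degrees = first 2 digits = 0, minutes = 6.52883; 0 + 6.52883/60 = 0.1088138
  hemisphere S, so the sign is −
  Lon: degrees = first 3 digits = 69, minutes = 14.84987; 69 + 14.84987/60 = 69.2474978
  E → positive
Point 4:
  Latitude: degrees = first 2 digits = 64, minutes = 34.7902; 64 + 34.7902/60 = 64.5798367
  S → negative
  λ: degrees = first 3 digits = 49, minutes = 50.63452; 49 + 50.63452/60 = 49.8439087
  W ⇒ negate
Point 5:
  Latitude: 79° + 42/60 + 32.66/3600 = 79 + 0.700000 + 0.009072 = 79.7090722
  N → positive
  Lon: 18′ + 37.8″ = 18.63000′; 179 + 18.63000/60 = 179.3105000
  E ⇒ keep positive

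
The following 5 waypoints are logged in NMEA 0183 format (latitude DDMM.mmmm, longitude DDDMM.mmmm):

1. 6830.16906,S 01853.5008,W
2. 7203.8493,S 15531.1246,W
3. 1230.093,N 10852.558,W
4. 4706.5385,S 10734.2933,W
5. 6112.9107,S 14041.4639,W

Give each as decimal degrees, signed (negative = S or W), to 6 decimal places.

Point 1:
  Lat: split at 2 digits → 68° and 30.16906′; 68 + 30.16906/60 = 68.5028177
  S ⇒ negate
  Longitude: split at 3 digits → 018° and 53.5008′; 18 + 53.5008/60 = 18.8916800
  hemisphere W, so the sign is −
Point 2:
  Lat: split at 2 digits → 72° and 3.8493′; 72 + 3.8493/60 = 72.0641550
  S ⇒ negate
  λ: split at 3 digits → 155° and 31.1246′; 155 + 31.1246/60 = 155.5187433
  hemisphere W, so the sign is −
Point 3:
  Lat: degrees = first 2 digits = 12, minutes = 30.093; 12 + 30.093/60 = 12.5015500
  N ⇒ keep positive
  Longitude: degrees = first 3 digits = 108, minutes = 52.558; 108 + 52.558/60 = 108.8759667
  hemisphere W, so the sign is −
Point 4:
  Latitude: degrees = first 2 digits = 47, minutes = 6.5385; 47 + 6.5385/60 = 47.1089750
  S → negative
  λ: split at 3 digits → 107° and 34.2933′; 107 + 34.2933/60 = 107.5715550
  hemisphere W, so the sign is −
Point 5:
  φ: degrees = first 2 digits = 61, minutes = 12.9107; 61 + 12.9107/60 = 61.2151783
  hemisphere S, so the sign is −
  Lon: split at 3 digits → 140° and 41.4639′; 140 + 41.4639/60 = 140.6910650
  hemisphere W, so the sign is −

1. -68.502818, -18.891680
2. -72.064155, -155.518743
3. 12.501550, -108.875967
4. -47.108975, -107.571555
5. -61.215178, -140.691065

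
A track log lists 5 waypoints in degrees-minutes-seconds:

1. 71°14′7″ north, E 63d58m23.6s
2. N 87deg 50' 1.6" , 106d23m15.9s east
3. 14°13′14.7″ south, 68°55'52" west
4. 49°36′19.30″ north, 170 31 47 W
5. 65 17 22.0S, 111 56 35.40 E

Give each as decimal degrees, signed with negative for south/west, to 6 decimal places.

1. 71.235278, 63.973222
2. 87.833778, 106.387750
3. -14.220750, -68.931111
4. 49.605361, -170.529722
5. -65.289444, 111.943167

Point 1:
  Lat: 14′ + 7″ = 14.11667′; 71 + 14.11667/60 = 71.2352778
  N ⇒ keep positive
  λ: 58′ + 23.6″ = 58.39333′; 63 + 58.39333/60 = 63.9732222
  E → positive
Point 2:
  φ: 50′ + 1.6″ = 50.02667′; 87 + 50.02667/60 = 87.8337778
  N → positive
  λ: 106° + 23/60 + 15.9/3600 = 106 + 0.383333 + 0.004417 = 106.3877500
  E ⇒ keep positive
Point 3:
  Latitude: 14° + 13/60 + 14.7/3600 = 14 + 0.216667 + 0.004083 = 14.2207500
  S → negative
  λ: 68 + 55/60 + 52/3600 = 68.9311111
  hemisphere W, so the sign is −
Point 4:
  Latitude: 49 + 36/60 + 19.3/3600 = 49.6053611
  N → positive
  λ: 170 + 31/60 + 47/3600 = 170.5297222
  W → negative
Point 5:
  Latitude: 65 + 17/60 + 22/3600 = 65.2894444
  hemisphere S, so the sign is −
  Longitude: 56′ + 35.4″ = 56.59000′; 111 + 56.59000/60 = 111.9431667
  E → positive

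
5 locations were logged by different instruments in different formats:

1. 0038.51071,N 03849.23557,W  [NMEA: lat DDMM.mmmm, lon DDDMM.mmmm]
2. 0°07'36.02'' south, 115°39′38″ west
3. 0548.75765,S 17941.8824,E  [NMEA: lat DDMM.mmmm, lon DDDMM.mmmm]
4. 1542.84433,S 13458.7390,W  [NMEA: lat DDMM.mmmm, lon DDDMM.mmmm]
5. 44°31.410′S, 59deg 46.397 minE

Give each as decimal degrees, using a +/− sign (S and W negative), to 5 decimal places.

1. 0.64185, -38.82059
2. -0.12667, -115.66056
3. -5.81263, 179.69804
4. -15.71407, -134.97898
5. -44.52350, 59.77328

Point 1:
  φ: split at 2 digits → 00° and 38.51071′; 0 + 38.51071/60 = 0.641845
  N → positive
  Lon: split at 3 digits → 038° and 49.23557′; 38 + 49.23557/60 = 38.820593
  W ⇒ negate
Point 2:
  Lat: 0 + 7/60 + 36.02/3600 = 0.126672
  S ⇒ negate
  λ: 115° + 39/60 + 38/3600 = 115 + 0.650000 + 0.010556 = 115.660556
  W ⇒ negate
Point 3:
  Lat: degrees = first 2 digits = 5, minutes = 48.75765; 5 + 48.75765/60 = 5.812628
  S → negative
  λ: split at 3 digits → 179° and 41.8824′; 179 + 41.8824/60 = 179.698040
  E → positive
Point 4:
  Latitude: split at 2 digits → 15° and 42.84433′; 15 + 42.84433/60 = 15.714072
  S → negative
  Longitude: degrees = first 3 digits = 134, minutes = 58.739; 134 + 58.739/60 = 134.978983
  W → negative
Point 5:
  φ: 44 + 31.41/60 = 44.523500
  hemisphere S, so the sign is −
  Lon: 59 + 46.397/60 = 59.773283
  E → positive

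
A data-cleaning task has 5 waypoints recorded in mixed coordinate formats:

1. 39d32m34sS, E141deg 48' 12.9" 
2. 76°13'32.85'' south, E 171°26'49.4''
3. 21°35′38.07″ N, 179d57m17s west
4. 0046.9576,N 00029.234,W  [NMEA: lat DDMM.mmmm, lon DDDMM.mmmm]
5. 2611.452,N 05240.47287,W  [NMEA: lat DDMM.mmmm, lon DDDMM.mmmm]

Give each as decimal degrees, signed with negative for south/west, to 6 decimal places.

1. -39.542778, 141.803583
2. -76.225792, 171.447056
3. 21.593908, -179.954722
4. 0.782627, -0.487233
5. 26.190867, -52.674548

Point 1:
  φ: 39 + 32/60 + 34/3600 = 39.5427778
  S → negative
  λ: 48′ + 12.9″ = 48.21500′; 141 + 48.21500/60 = 141.8035833
  E ⇒ keep positive
Point 2:
  Lat: 76 + 13/60 + 32.85/3600 = 76.2257917
  hemisphere S, so the sign is −
  Longitude: 171 + 26/60 + 49.4/3600 = 171.4470556
  E ⇒ keep positive
Point 3:
  Latitude: 21° + 35/60 + 38.07/3600 = 21 + 0.583333 + 0.010575 = 21.5939083
  N ⇒ keep positive
  Lon: 57′ + 17″ = 57.28333′; 179 + 57.28333/60 = 179.9547222
  W ⇒ negate
Point 4:
  Latitude: split at 2 digits → 00° and 46.9576′; 0 + 46.9576/60 = 0.7826267
  N ⇒ keep positive
  λ: split at 3 digits → 000° and 29.234′; 0 + 29.234/60 = 0.4872333
  W ⇒ negate
Point 5:
  Lat: split at 2 digits → 26° and 11.452′; 26 + 11.452/60 = 26.1908667
  N ⇒ keep positive
  Lon: split at 3 digits → 052° and 40.47287′; 52 + 40.47287/60 = 52.6745478
  W → negative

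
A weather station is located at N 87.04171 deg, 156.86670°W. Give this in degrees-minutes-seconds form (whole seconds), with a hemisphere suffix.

87°02′30″ N, 156°52′0″ W

Lat: whole degrees 87; 2.50260′ → 2′ and 30.16″
Longitude: 0.866700° → 52.00200′; 0.00200 × 60 = 0.12″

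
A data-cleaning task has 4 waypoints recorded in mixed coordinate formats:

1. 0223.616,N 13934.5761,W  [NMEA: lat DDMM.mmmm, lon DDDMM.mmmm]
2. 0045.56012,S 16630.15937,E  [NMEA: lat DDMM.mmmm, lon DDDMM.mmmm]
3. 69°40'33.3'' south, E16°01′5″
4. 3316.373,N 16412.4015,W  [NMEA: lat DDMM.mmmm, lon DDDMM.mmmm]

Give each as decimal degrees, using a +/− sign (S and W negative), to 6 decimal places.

Point 1:
  Lat: split at 2 digits → 02° and 23.616′; 2 + 23.616/60 = 2.3936000
  N → positive
  Longitude: degrees = first 3 digits = 139, minutes = 34.5761; 139 + 34.5761/60 = 139.5762683
  W → negative
Point 2:
  φ: degrees = first 2 digits = 0, minutes = 45.56012; 0 + 45.56012/60 = 0.7593353
  S → negative
  Longitude: degrees = first 3 digits = 166, minutes = 30.15937; 166 + 30.15937/60 = 166.5026562
  E ⇒ keep positive
Point 3:
  φ: 69° + 40/60 + 33.3/3600 = 69 + 0.666667 + 0.009250 = 69.6759167
  S ⇒ negate
  λ: 16° + 1/60 + 5/3600 = 16 + 0.016667 + 0.001389 = 16.0180556
  E → positive
Point 4:
  φ: degrees = first 2 digits = 33, minutes = 16.373; 33 + 16.373/60 = 33.2728833
  N → positive
  λ: degrees = first 3 digits = 164, minutes = 12.4015; 164 + 12.4015/60 = 164.2066917
  hemisphere W, so the sign is −

1. 2.393600, -139.576268
2. -0.759335, 166.502656
3. -69.675917, 16.018056
4. 33.272883, -164.206692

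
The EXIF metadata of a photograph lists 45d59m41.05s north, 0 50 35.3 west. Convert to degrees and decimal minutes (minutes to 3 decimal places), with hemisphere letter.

Lat: 59 + 41.05/60 = 59.68417′
Lon: 50 + 35.3/60 = 50.58833′

45° 59.684′ N, 0° 50.588′ W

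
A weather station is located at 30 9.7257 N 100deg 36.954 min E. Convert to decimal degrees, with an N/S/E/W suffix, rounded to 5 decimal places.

30.16210° N, 100.61590° E

φ: 30 + 9.7257/60 = 30.162095
Lon: 100 + 36.954/60 = 100.615900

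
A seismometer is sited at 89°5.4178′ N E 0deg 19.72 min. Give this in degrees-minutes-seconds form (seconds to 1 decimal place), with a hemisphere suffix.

89°05′25.1″ N, 0°19′43.2″ E

Lat: fractional minutes 0.41780 × 60 = 25.068″
λ: 19.72000′ → 19′ and 0.72000 × 60 = 43.200″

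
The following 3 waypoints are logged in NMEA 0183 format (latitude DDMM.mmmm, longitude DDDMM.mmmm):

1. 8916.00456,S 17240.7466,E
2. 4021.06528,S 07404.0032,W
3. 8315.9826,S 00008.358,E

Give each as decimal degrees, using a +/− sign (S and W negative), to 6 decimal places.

Point 1:
  Latitude: split at 2 digits → 89° and 16.00456′; 89 + 16.00456/60 = 89.2667427
  hemisphere S, so the sign is −
  λ: degrees = first 3 digits = 172, minutes = 40.7466; 172 + 40.7466/60 = 172.6791100
  E ⇒ keep positive
Point 2:
  φ: degrees = first 2 digits = 40, minutes = 21.06528; 40 + 21.06528/60 = 40.3510880
  S → negative
  Longitude: degrees = first 3 digits = 74, minutes = 4.0032; 74 + 4.0032/60 = 74.0667200
  W → negative
Point 3:
  Latitude: degrees = first 2 digits = 83, minutes = 15.9826; 83 + 15.9826/60 = 83.2663767
  hemisphere S, so the sign is −
  Lon: split at 3 digits → 000° and 8.358′; 0 + 8.358/60 = 0.1393000
  E → positive

1. -89.266743, 172.679110
2. -40.351088, -74.066720
3. -83.266377, 0.139300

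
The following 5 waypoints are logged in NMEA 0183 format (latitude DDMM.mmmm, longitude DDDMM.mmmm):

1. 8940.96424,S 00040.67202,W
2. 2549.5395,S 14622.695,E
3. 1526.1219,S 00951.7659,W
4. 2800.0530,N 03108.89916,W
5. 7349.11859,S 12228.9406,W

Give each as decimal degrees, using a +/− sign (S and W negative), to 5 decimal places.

Point 1:
  φ: split at 2 digits → 89° and 40.96424′; 89 + 40.96424/60 = 89.682737
  S → negative
  λ: degrees = first 3 digits = 0, minutes = 40.67202; 0 + 40.67202/60 = 0.677867
  W → negative
Point 2:
  Lat: degrees = first 2 digits = 25, minutes = 49.5395; 25 + 49.5395/60 = 25.825658
  hemisphere S, so the sign is −
  λ: split at 3 digits → 146° and 22.695′; 146 + 22.695/60 = 146.378250
  E ⇒ keep positive
Point 3:
  Lat: degrees = first 2 digits = 15, minutes = 26.1219; 15 + 26.1219/60 = 15.435365
  S ⇒ negate
  Lon: split at 3 digits → 009° and 51.7659′; 9 + 51.7659/60 = 9.862765
  W → negative
Point 4:
  Lat: split at 2 digits → 28° and 0.053′; 28 + 0.053/60 = 28.000883
  N ⇒ keep positive
  Longitude: degrees = first 3 digits = 31, minutes = 8.89916; 31 + 8.89916/60 = 31.148319
  W → negative
Point 5:
  Lat: split at 2 digits → 73° and 49.11859′; 73 + 49.11859/60 = 73.818643
  hemisphere S, so the sign is −
  Lon: split at 3 digits → 122° and 28.9406′; 122 + 28.9406/60 = 122.482343
  W → negative

1. -89.68274, -0.67787
2. -25.82566, 146.37825
3. -15.43537, -9.86277
4. 28.00088, -31.14832
5. -73.81864, -122.48234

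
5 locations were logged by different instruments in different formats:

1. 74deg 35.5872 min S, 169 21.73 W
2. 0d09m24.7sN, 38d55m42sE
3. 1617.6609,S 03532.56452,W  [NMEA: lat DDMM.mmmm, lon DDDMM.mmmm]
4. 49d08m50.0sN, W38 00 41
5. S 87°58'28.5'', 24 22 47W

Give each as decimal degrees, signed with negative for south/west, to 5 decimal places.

Point 1:
  φ: 74 + 35.5872/60 = 74.593120
  S → negative
  Longitude: 169 + 21.73/60 = 169.362167
  W → negative
Point 2:
  φ: 9′ + 24.7″ = 9.41167′; 0 + 9.41167/60 = 0.156861
  N ⇒ keep positive
  Longitude: 38° + 55/60 + 42/3600 = 38 + 0.916667 + 0.011667 = 38.928333
  E → positive
Point 3:
  Latitude: degrees = first 2 digits = 16, minutes = 17.6609; 16 + 17.6609/60 = 16.294348
  S → negative
  Lon: split at 3 digits → 035° and 32.56452′; 35 + 32.56452/60 = 35.542742
  hemisphere W, so the sign is −
Point 4:
  φ: 49 + 8/60 + 50/3600 = 49.147222
  N → positive
  Lon: 38 + 0/60 + 41/3600 = 38.011389
  W → negative
Point 5:
  Lat: 87 + 58/60 + 28.5/3600 = 87.974583
  hemisphere S, so the sign is −
  Lon: 24° + 22/60 + 47/3600 = 24 + 0.366667 + 0.013056 = 24.379722
  hemisphere W, so the sign is −

1. -74.59312, -169.36217
2. 0.15686, 38.92833
3. -16.29435, -35.54274
4. 49.14722, -38.01139
5. -87.97458, -24.37972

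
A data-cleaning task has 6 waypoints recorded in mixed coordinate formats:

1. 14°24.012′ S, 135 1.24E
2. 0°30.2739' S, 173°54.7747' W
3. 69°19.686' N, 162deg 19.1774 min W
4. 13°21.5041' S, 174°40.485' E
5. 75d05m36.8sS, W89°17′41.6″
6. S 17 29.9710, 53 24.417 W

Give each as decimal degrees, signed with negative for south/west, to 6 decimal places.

Point 1:
  Latitude: 14 + 24.012/60 = 14.4002000
  S ⇒ negate
  λ: 1.24′ = 0.020667°; total 135.0206667
  E ⇒ keep positive
Point 2:
  Lat: 30.2739′ = 0.504565°; total 0.5045650
  hemisphere S, so the sign is −
  Lon: 173 + 54.7747/60 = 173.9129117
  W → negative
Point 3:
  φ: 69 + 19.686/60 = 69.3281000
  N ⇒ keep positive
  λ: 162 + 19.1774/60 = 162.3196233
  W → negative
Point 4:
  Latitude: 13 + 21.5041/60 = 13.3584017
  S ⇒ negate
  Longitude: 40.485′ = 0.674750°; total 174.6747500
  E ⇒ keep positive
Point 5:
  Latitude: 5′ + 36.8″ = 5.61333′; 75 + 5.61333/60 = 75.0935556
  hemisphere S, so the sign is −
  Longitude: 89 + 17/60 + 41.6/3600 = 89.2948889
  W → negative
Point 6:
  Latitude: 17 + 29.971/60 = 17.4995167
  S ⇒ negate
  Lon: 24.417′ = 0.406950°; total 53.4069500
  W ⇒ negate

1. -14.400200, 135.020667
2. -0.504565, -173.912912
3. 69.328100, -162.319623
4. -13.358402, 174.674750
5. -75.093556, -89.294889
6. -17.499517, -53.406950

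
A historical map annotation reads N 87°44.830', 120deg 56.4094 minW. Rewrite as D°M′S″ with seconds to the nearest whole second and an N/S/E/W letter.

87°44′50″ N, 120°56′25″ W

φ: fractional minutes 0.83000 × 60 = 49.80″
Lon: fractional minutes 0.40940 × 60 = 24.56″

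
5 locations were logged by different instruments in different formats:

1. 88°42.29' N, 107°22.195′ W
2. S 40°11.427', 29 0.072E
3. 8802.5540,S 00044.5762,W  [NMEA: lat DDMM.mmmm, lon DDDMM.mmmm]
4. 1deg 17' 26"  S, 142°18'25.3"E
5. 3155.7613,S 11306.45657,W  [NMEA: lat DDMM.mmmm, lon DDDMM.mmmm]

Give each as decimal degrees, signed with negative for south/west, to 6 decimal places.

1. 88.704833, -107.369917
2. -40.190450, 29.001200
3. -88.042567, -0.742937
4. -1.290556, 142.307028
5. -31.929355, -113.107610

Point 1:
  Latitude: 42.29′ = 0.704833°; total 88.7048333
  N → positive
  Lon: 107 + 22.195/60 = 107.3699167
  W → negative
Point 2:
  φ: 11.427′ = 0.190450°; total 40.1904500
  S ⇒ negate
  λ: 29 + 0.072/60 = 29.0012000
  E → positive
Point 3:
  Latitude: degrees = first 2 digits = 88, minutes = 2.554; 88 + 2.554/60 = 88.0425667
  S ⇒ negate
  Longitude: degrees = first 3 digits = 0, minutes = 44.5762; 0 + 44.5762/60 = 0.7429367
  W → negative
Point 4:
  φ: 1° + 17/60 + 26/3600 = 1 + 0.283333 + 0.007222 = 1.2905556
  hemisphere S, so the sign is −
  Longitude: 142° + 18/60 + 25.3/3600 = 142 + 0.300000 + 0.007028 = 142.3070278
  E → positive
Point 5:
  Lat: split at 2 digits → 31° and 55.7613′; 31 + 55.7613/60 = 31.9293550
  S → negative
  Longitude: degrees = first 3 digits = 113, minutes = 6.45657; 113 + 6.45657/60 = 113.1076095
  W → negative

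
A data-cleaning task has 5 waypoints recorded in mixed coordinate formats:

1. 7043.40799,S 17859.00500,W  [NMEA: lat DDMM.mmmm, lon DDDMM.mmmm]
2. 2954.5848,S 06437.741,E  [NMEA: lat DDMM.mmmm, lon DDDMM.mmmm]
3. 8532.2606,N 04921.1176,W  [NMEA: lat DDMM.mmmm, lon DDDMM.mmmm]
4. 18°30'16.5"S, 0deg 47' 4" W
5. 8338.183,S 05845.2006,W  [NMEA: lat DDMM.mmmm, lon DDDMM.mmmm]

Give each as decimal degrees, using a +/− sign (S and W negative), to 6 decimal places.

1. -70.723467, -178.983417
2. -29.909747, 64.629017
3. 85.537677, -49.351960
4. -18.504583, -0.784444
5. -83.636383, -58.753343

Point 1:
  Lat: degrees = first 2 digits = 70, minutes = 43.40799; 70 + 43.40799/60 = 70.7234665
  hemisphere S, so the sign is −
  Lon: degrees = first 3 digits = 178, minutes = 59.005; 178 + 59.005/60 = 178.9834167
  W ⇒ negate
Point 2:
  φ: degrees = first 2 digits = 29, minutes = 54.5848; 29 + 54.5848/60 = 29.9097467
  S → negative
  Lon: degrees = first 3 digits = 64, minutes = 37.741; 64 + 37.741/60 = 64.6290167
  E ⇒ keep positive
Point 3:
  Latitude: degrees = first 2 digits = 85, minutes = 32.2606; 85 + 32.2606/60 = 85.5376767
  N → positive
  λ: split at 3 digits → 049° and 21.1176′; 49 + 21.1176/60 = 49.3519600
  W ⇒ negate
Point 4:
  Lat: 18° + 30/60 + 16.5/3600 = 18 + 0.500000 + 0.004583 = 18.5045833
  S ⇒ negate
  Lon: 47′ + 4″ = 47.06667′; 0 + 47.06667/60 = 0.7844444
  W ⇒ negate
Point 5:
  φ: split at 2 digits → 83° and 38.183′; 83 + 38.183/60 = 83.6363833
  S → negative
  Longitude: degrees = first 3 digits = 58, minutes = 45.2006; 58 + 45.2006/60 = 58.7533433
  hemisphere W, so the sign is −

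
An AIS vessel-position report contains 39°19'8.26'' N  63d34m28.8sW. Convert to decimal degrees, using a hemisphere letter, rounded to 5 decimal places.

39.31896° N, 63.57467° W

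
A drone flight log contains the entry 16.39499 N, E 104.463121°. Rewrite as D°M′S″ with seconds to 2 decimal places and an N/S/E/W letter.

16°23′41.96″ N, 104°27′47.24″ E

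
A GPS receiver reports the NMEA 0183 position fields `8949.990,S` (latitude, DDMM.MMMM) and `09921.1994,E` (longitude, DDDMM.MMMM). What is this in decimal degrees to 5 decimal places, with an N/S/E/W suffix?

φ: split at 2 digits → 89° and 49.99′; 89 + 49.99/60 = 89.833167
Lon: degrees = first 3 digits = 99, minutes = 21.1994; 99 + 21.1994/60 = 99.353323

89.83317° S, 99.35332° E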